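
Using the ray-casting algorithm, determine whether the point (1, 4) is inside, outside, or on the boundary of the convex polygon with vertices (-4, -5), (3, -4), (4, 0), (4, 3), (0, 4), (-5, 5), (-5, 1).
The point (1, 4) lies strictly outside the polygon

Cast a horizontal ray to the right from the query point and count how many polygon edges it crosses (each edge strictly once or zero times, handled with the usual half-open convention). 
Parity of crossings → even ⇒ outside.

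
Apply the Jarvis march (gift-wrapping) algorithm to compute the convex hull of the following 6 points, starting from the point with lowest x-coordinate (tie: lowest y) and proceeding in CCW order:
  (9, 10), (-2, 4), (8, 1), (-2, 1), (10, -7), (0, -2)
Hull (CCW) = [(-2, 1), (0, -2), (10, -7), (9, 10), (-2, 4)]

Jarvis march: at each step, from the current hull vertex p, select the next vertex q as the point such that every other point lies strictly to the left of (or on) the directed line p → q. (Equivalently: for every other point r, the cross product (q − p) × (r − p) ≥ 0.)
Starting point (lowest x, tie lowest y): (-2, 1). Wrap until returning to start. Resulting hull: (-2, 1), (0, -2), (10, -7), (9, 10), (-2, 4).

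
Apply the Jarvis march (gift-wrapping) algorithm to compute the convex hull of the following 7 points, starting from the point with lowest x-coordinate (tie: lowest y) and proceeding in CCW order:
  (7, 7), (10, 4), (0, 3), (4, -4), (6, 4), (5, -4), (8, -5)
Hull (CCW) = [(0, 3), (4, -4), (8, -5), (10, 4), (7, 7)]

Jarvis march: at each step, from the current hull vertex p, select the next vertex q as the point such that every other point lies strictly to the left of (or on) the directed line p → q. (Equivalently: for every other point r, the cross product (q − p) × (r − p) ≥ 0.)
Starting point (lowest x, tie lowest y): (0, 3). Wrap until returning to start. Resulting hull: (0, 3), (4, -4), (8, -5), (10, 4), (7, 7).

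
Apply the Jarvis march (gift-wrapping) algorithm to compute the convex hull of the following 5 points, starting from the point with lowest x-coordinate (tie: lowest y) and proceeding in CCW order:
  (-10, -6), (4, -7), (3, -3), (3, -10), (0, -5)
Hull (CCW) = [(-10, -6), (3, -10), (4, -7), (3, -3)]

Jarvis march: at each step, from the current hull vertex p, select the next vertex q as the point such that every other point lies strictly to the left of (or on) the directed line p → q. (Equivalently: for every other point r, the cross product (q − p) × (r − p) ≥ 0.)
Starting point (lowest x, tie lowest y): (-10, -6). Wrap until returning to start. Resulting hull: (-10, -6), (3, -10), (4, -7), (3, -3).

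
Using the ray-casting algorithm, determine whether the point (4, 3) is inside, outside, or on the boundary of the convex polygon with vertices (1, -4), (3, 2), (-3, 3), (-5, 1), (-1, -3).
The point (4, 3) lies strictly outside the polygon

Cast a horizontal ray to the right from the query point and count how many polygon edges it crosses (each edge strictly once or zero times, handled with the usual half-open convention). 
Parity of crossings → even ⇒ outside.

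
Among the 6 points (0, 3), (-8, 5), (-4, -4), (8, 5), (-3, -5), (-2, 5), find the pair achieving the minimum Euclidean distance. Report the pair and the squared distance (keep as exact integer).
Pair = ((-4, -4), (-3, -5)); squared distance = 2

Compute all C(6, 2) = 15 pairwise squared distances (x_i − x_j)² + (y_i − y_j)². The minimum is 2, attained by the pair ((-4, -4), (-3, -5)).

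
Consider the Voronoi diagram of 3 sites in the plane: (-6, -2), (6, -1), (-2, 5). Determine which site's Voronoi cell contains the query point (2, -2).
Nearest site = (6, -1)

The Voronoi cell of site s contains exactly those query points closer to s than to any other site. Compute squared distances from q = (2, -2) to each site:
  (6 − 2)² + (-1 − -2)² = 17
  (-6 − 2)² + (-2 − -2)² = 64
  (-2 − 2)² + (5 − -2)² = 65
Minimum is attained by (6, -1), so q lies in its Voronoi cell.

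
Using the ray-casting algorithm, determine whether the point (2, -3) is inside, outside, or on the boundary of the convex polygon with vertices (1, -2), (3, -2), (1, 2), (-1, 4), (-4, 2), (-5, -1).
The point (2, -3) lies strictly outside the polygon

Cast a horizontal ray to the right from the query point and count how many polygon edges it crosses (each edge strictly once or zero times, handled with the usual half-open convention). 
Parity of crossings → even ⇒ outside.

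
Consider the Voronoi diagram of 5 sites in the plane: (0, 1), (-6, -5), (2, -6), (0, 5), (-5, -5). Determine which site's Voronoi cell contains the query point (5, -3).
Nearest site = (2, -6)

The Voronoi cell of site s contains exactly those query points closer to s than to any other site. Compute squared distances from q = (5, -3) to each site:
  (2 − 5)² + (-6 − -3)² = 18
  (0 − 5)² + (1 − -3)² = 41
  (0 − 5)² + (5 − -3)² = 89
  (-5 − 5)² + (-5 − -3)² = 104
  (-6 − 5)² + (-5 − -3)² = 125
Minimum is attained by (2, -6), so q lies in its Voronoi cell.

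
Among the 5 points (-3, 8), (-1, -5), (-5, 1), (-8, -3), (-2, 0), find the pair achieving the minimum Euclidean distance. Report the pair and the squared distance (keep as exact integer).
Pair = ((-5, 1), (-2, 0)); squared distance = 10

Compute all C(5, 2) = 10 pairwise squared distances (x_i − x_j)² + (y_i − y_j)². The minimum is 10, attained by the pair ((-5, 1), (-2, 0)).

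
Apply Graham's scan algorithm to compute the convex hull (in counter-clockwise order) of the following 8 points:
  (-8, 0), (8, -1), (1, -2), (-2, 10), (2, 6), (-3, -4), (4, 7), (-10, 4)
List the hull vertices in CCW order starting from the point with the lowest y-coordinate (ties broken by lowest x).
Hull (CCW) = [(-3, -4), (8, -1), (4, 7), (-2, 10), (-10, 4), (-8, 0)]

Graham scan procedure:
  1. Find the pivot p₀ = point with lowest y (tie → lowest x): (-3, -4).
  2. Sort the remaining points by polar angle around p₀.
  3. Walk through sorted points, maintaining a stack; pop the top while the last three entries make a non-left turn (cross product ≤ 0).
  4. Final stack is the convex hull in CCW order: (-3, -4), (8, -1), (4, 7), (-2, 10), (-10, 4), (-8, 0).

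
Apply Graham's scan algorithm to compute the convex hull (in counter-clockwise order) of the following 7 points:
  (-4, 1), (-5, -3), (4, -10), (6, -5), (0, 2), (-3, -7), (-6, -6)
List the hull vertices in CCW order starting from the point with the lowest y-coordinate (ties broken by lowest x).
Hull (CCW) = [(4, -10), (6, -5), (0, 2), (-4, 1), (-6, -6)]

Graham scan procedure:
  1. Find the pivot p₀ = point with lowest y (tie → lowest x): (4, -10).
  2. Sort the remaining points by polar angle around p₀.
  3. Walk through sorted points, maintaining a stack; pop the top while the last three entries make a non-left turn (cross product ≤ 0).
  4. Final stack is the convex hull in CCW order: (4, -10), (6, -5), (0, 2), (-4, 1), (-6, -6).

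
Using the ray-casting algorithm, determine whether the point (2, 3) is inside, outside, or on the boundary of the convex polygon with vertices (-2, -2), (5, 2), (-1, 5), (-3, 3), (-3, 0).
The point (2, 3) lies strictly inside the polygon

Cast a horizontal ray to the right from the query point and count how many polygon edges it crosses (each edge strictly once or zero times, handled with the usual half-open convention). 
Parity of crossings → odd ⇒ inside.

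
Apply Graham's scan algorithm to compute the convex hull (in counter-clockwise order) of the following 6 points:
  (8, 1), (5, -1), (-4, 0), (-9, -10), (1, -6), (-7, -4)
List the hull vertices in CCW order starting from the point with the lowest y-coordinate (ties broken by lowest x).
Hull (CCW) = [(-9, -10), (1, -6), (8, 1), (-4, 0), (-7, -4)]

Graham scan procedure:
  1. Find the pivot p₀ = point with lowest y (tie → lowest x): (-9, -10).
  2. Sort the remaining points by polar angle around p₀.
  3. Walk through sorted points, maintaining a stack; pop the top while the last three entries make a non-left turn (cross product ≤ 0).
  4. Final stack is the convex hull in CCW order: (-9, -10), (1, -6), (8, 1), (-4, 0), (-7, -4).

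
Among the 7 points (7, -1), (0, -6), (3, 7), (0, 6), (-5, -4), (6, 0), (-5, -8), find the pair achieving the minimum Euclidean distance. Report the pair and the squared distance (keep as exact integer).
Pair = ((7, -1), (6, 0)); squared distance = 2

Compute all C(7, 2) = 21 pairwise squared distances (x_i − x_j)² + (y_i − y_j)². The minimum is 2, attained by the pair ((7, -1), (6, 0)).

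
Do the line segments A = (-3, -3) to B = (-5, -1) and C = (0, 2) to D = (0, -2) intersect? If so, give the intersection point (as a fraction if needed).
No (intersection of containing lines falls outside at least one segment)

Parametrize and solve: t = -3/2, s = 2. At least one of these is outside [0, 1], so the segments do not intersect.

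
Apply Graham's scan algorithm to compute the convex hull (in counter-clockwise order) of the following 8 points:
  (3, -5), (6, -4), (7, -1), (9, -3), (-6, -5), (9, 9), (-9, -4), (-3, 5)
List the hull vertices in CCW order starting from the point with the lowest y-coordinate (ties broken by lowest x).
Hull (CCW) = [(-6, -5), (3, -5), (9, -3), (9, 9), (-3, 5), (-9, -4)]

Graham scan procedure:
  1. Find the pivot p₀ = point with lowest y (tie → lowest x): (-6, -5).
  2. Sort the remaining points by polar angle around p₀.
  3. Walk through sorted points, maintaining a stack; pop the top while the last three entries make a non-left turn (cross product ≤ 0).
  4. Final stack is the convex hull in CCW order: (-6, -5), (3, -5), (9, -3), (9, 9), (-3, 5), (-9, -4).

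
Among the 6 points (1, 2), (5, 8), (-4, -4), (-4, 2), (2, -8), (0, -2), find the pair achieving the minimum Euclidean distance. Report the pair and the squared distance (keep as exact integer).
Pair = ((1, 2), (0, -2)); squared distance = 17

Compute all C(6, 2) = 15 pairwise squared distances (x_i − x_j)² + (y_i − y_j)². The minimum is 17, attained by the pair ((1, 2), (0, -2)).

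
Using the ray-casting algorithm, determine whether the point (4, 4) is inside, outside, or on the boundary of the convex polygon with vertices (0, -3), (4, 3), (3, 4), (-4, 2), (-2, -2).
The point (4, 4) lies strictly outside the polygon

Cast a horizontal ray to the right from the query point and count how many polygon edges it crosses (each edge strictly once or zero times, handled with the usual half-open convention). 
Parity of crossings → even ⇒ outside.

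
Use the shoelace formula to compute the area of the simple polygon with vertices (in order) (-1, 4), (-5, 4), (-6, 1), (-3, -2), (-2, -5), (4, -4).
Area = 101/2

Shoelace formula: Area = (1/2) |Σ_i (x_i · y_{i+1} − x_{i+1} · y_i)| (indices mod n). Compute each cross term:
  (-1)(4) − (-5)(4) = 16
  (-5)(1) − (-6)(4) = 19
  (-6)(-2) − (-3)(1) = 15
  (-3)(-5) − (-2)(-2) = 11
  (-2)(-4) − (4)(-5) = 28
  (4)(4) − (-1)(-4) = 12
Sum = 101, so (signed) Area = 101/2 = 101/2, |Area| = 101/2.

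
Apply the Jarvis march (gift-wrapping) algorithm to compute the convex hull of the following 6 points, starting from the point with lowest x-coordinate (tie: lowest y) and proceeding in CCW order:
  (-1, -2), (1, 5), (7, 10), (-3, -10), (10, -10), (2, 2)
Hull (CCW) = [(-3, -10), (10, -10), (7, 10), (1, 5), (-1, -2)]

Jarvis march: at each step, from the current hull vertex p, select the next vertex q as the point such that every other point lies strictly to the left of (or on) the directed line p → q. (Equivalently: for every other point r, the cross product (q − p) × (r − p) ≥ 0.)
Starting point (lowest x, tie lowest y): (-3, -10). Wrap until returning to start. Resulting hull: (-3, -10), (10, -10), (7, 10), (1, 5), (-1, -2).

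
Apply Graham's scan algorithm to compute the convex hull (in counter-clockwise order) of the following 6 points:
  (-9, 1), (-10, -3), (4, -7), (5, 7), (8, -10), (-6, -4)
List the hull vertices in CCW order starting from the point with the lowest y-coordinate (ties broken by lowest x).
Hull (CCW) = [(8, -10), (5, 7), (-9, 1), (-10, -3)]

Graham scan procedure:
  1. Find the pivot p₀ = point with lowest y (tie → lowest x): (8, -10).
  2. Sort the remaining points by polar angle around p₀.
  3. Walk through sorted points, maintaining a stack; pop the top while the last three entries make a non-left turn (cross product ≤ 0).
  4. Final stack is the convex hull in CCW order: (8, -10), (5, 7), (-9, 1), (-10, -3).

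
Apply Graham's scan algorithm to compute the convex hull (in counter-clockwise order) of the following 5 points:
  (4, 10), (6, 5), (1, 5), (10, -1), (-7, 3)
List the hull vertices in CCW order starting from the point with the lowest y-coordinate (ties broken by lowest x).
Hull (CCW) = [(10, -1), (4, 10), (-7, 3)]

Graham scan procedure:
  1. Find the pivot p₀ = point with lowest y (tie → lowest x): (10, -1).
  2. Sort the remaining points by polar angle around p₀.
  3. Walk through sorted points, maintaining a stack; pop the top while the last three entries make a non-left turn (cross product ≤ 0).
  4. Final stack is the convex hull in CCW order: (10, -1), (4, 10), (-7, 3).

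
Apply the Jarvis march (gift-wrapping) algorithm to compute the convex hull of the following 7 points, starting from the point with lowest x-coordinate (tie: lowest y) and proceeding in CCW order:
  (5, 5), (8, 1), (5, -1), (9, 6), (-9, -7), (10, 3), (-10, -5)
Hull (CCW) = [(-10, -5), (-9, -7), (5, -1), (8, 1), (10, 3), (9, 6), (5, 5)]

Jarvis march: at each step, from the current hull vertex p, select the next vertex q as the point such that every other point lies strictly to the left of (or on) the directed line p → q. (Equivalently: for every other point r, the cross product (q − p) × (r − p) ≥ 0.)
Starting point (lowest x, tie lowest y): (-10, -5). Wrap until returning to start. Resulting hull: (-10, -5), (-9, -7), (5, -1), (8, 1), (10, 3), (9, 6), (5, 5).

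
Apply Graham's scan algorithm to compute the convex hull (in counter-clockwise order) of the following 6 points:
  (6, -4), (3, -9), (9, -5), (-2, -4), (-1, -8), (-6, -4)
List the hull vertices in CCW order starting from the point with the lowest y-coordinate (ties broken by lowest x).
Hull (CCW) = [(3, -9), (9, -5), (6, -4), (-6, -4), (-1, -8)]

Graham scan procedure:
  1. Find the pivot p₀ = point with lowest y (tie → lowest x): (3, -9).
  2. Sort the remaining points by polar angle around p₀.
  3. Walk through sorted points, maintaining a stack; pop the top while the last three entries make a non-left turn (cross product ≤ 0).
  4. Final stack is the convex hull in CCW order: (3, -9), (9, -5), (6, -4), (-6, -4), (-1, -8).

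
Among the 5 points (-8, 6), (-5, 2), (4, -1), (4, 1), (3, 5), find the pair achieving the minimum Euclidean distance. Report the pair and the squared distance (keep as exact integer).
Pair = ((4, -1), (4, 1)); squared distance = 4

Compute all C(5, 2) = 10 pairwise squared distances (x_i − x_j)² + (y_i − y_j)². The minimum is 4, attained by the pair ((4, -1), (4, 1)).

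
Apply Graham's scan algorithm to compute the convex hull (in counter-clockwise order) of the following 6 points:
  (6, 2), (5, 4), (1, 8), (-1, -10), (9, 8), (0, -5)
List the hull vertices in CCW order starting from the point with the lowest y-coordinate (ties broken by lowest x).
Hull (CCW) = [(-1, -10), (6, 2), (9, 8), (1, 8)]

Graham scan procedure:
  1. Find the pivot p₀ = point with lowest y (tie → lowest x): (-1, -10).
  2. Sort the remaining points by polar angle around p₀.
  3. Walk through sorted points, maintaining a stack; pop the top while the last three entries make a non-left turn (cross product ≤ 0).
  4. Final stack is the convex hull in CCW order: (-1, -10), (6, 2), (9, 8), (1, 8).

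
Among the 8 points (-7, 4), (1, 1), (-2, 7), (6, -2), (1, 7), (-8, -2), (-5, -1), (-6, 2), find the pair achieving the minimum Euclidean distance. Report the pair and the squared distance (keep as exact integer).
Pair = ((-7, 4), (-6, 2)); squared distance = 5

Compute all C(8, 2) = 28 pairwise squared distances (x_i − x_j)² + (y_i − y_j)². The minimum is 5, attained by the pair ((-7, 4), (-6, 2)).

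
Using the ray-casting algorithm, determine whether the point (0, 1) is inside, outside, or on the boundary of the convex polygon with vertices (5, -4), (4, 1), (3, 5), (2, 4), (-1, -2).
The point (0, 1) lies strictly outside the polygon

Cast a horizontal ray to the right from the query point and count how many polygon edges it crosses (each edge strictly once or zero times, handled with the usual half-open convention). 
Parity of crossings → even ⇒ outside.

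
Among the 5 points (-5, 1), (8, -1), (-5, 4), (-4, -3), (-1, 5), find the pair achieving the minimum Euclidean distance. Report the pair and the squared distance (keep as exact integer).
Pair = ((-5, 1), (-5, 4)); squared distance = 9

Compute all C(5, 2) = 10 pairwise squared distances (x_i − x_j)² + (y_i − y_j)². The minimum is 9, attained by the pair ((-5, 1), (-5, 4)).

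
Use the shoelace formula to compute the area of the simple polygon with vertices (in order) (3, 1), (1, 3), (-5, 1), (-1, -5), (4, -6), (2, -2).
Area = 44

Shoelace formula: Area = (1/2) |Σ_i (x_i · y_{i+1} − x_{i+1} · y_i)| (indices mod n). Compute each cross term:
  (3)(3) − (1)(1) = 8
  (1)(1) − (-5)(3) = 16
  (-5)(-5) − (-1)(1) = 26
  (-1)(-6) − (4)(-5) = 26
  (4)(-2) − (2)(-6) = 4
  (2)(1) − (3)(-2) = 8
Sum = 88, so (signed) Area = 88/2 = 44, |Area| = 44.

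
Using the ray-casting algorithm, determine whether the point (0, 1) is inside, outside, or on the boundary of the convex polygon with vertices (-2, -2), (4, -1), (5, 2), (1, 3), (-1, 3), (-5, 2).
The point (0, 1) lies strictly inside the polygon

Cast a horizontal ray to the right from the query point and count how many polygon edges it crosses (each edge strictly once or zero times, handled with the usual half-open convention). 
Parity of crossings → odd ⇒ inside.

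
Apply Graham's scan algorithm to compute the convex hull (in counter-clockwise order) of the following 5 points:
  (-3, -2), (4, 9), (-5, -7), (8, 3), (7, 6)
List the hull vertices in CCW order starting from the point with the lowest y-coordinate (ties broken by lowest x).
Hull (CCW) = [(-5, -7), (8, 3), (7, 6), (4, 9), (-3, -2)]

Graham scan procedure:
  1. Find the pivot p₀ = point with lowest y (tie → lowest x): (-5, -7).
  2. Sort the remaining points by polar angle around p₀.
  3. Walk through sorted points, maintaining a stack; pop the top while the last three entries make a non-left turn (cross product ≤ 0).
  4. Final stack is the convex hull in CCW order: (-5, -7), (8, 3), (7, 6), (4, 9), (-3, -2).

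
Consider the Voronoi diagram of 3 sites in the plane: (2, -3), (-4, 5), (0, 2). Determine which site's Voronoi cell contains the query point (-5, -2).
Nearest site = (0, 2)

The Voronoi cell of site s contains exactly those query points closer to s than to any other site. Compute squared distances from q = (-5, -2) to each site:
  (0 − -5)² + (2 − -2)² = 41
  (-4 − -5)² + (5 − -2)² = 50
  (2 − -5)² + (-3 − -2)² = 50
Minimum is attained by (0, 2), so q lies in its Voronoi cell.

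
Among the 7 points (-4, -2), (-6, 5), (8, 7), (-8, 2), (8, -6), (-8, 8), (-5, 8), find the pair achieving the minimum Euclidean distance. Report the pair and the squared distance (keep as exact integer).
Pair = ((-8, 8), (-5, 8)); squared distance = 9

Compute all C(7, 2) = 21 pairwise squared distances (x_i − x_j)² + (y_i − y_j)². The minimum is 9, attained by the pair ((-8, 8), (-5, 8)).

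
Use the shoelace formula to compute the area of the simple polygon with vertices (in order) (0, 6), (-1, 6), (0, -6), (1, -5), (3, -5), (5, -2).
Area = 77/2

Shoelace formula: Area = (1/2) |Σ_i (x_i · y_{i+1} − x_{i+1} · y_i)| (indices mod n). Compute each cross term:
  (0)(6) − (-1)(6) = 6
  (-1)(-6) − (0)(6) = 6
  (0)(-5) − (1)(-6) = 6
  (1)(-5) − (3)(-5) = 10
  (3)(-2) − (5)(-5) = 19
  (5)(6) − (0)(-2) = 30
Sum = 77, so (signed) Area = 77/2 = 77/2, |Area| = 77/2.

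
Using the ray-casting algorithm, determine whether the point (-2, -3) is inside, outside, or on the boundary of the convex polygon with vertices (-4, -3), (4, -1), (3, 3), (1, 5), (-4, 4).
The point (-2, -3) lies strictly outside the polygon

Cast a horizontal ray to the right from the query point and count how many polygon edges it crosses (each edge strictly once or zero times, handled with the usual half-open convention). 
Parity of crossings → even ⇒ outside.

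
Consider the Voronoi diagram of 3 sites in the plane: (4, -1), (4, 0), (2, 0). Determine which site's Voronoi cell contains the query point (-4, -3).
Nearest site = (2, 0)

The Voronoi cell of site s contains exactly those query points closer to s than to any other site. Compute squared distances from q = (-4, -3) to each site:
  (2 − -4)² + (0 − -3)² = 45
  (4 − -4)² + (-1 − -3)² = 68
  (4 − -4)² + (0 − -3)² = 73
Minimum is attained by (2, 0), so q lies in its Voronoi cell.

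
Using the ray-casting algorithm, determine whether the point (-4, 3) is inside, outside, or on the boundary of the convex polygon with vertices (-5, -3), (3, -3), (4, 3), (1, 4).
The point (-4, 3) lies strictly outside the polygon

Cast a horizontal ray to the right from the query point and count how many polygon edges it crosses (each edge strictly once or zero times, handled with the usual half-open convention). 
Parity of crossings → even ⇒ outside.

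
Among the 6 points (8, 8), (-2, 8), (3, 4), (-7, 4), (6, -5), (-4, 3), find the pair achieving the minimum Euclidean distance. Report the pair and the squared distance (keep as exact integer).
Pair = ((-7, 4), (-4, 3)); squared distance = 10

Compute all C(6, 2) = 15 pairwise squared distances (x_i − x_j)² + (y_i − y_j)². The minimum is 10, attained by the pair ((-7, 4), (-4, 3)).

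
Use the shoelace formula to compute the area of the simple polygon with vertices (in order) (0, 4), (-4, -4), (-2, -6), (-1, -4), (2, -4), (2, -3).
Area = 28

Shoelace formula: Area = (1/2) |Σ_i (x_i · y_{i+1} − x_{i+1} · y_i)| (indices mod n). Compute each cross term:
  (0)(-4) − (-4)(4) = 16
  (-4)(-6) − (-2)(-4) = 16
  (-2)(-4) − (-1)(-6) = 2
  (-1)(-4) − (2)(-4) = 12
  (2)(-3) − (2)(-4) = 2
  (2)(4) − (0)(-3) = 8
Sum = 56, so (signed) Area = 56/2 = 28, |Area| = 28.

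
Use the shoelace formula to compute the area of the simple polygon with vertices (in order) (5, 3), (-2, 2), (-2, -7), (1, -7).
Area = 93/2

Shoelace formula: Area = (1/2) |Σ_i (x_i · y_{i+1} − x_{i+1} · y_i)| (indices mod n). Compute each cross term:
  (5)(2) − (-2)(3) = 16
  (-2)(-7) − (-2)(2) = 18
  (-2)(-7) − (1)(-7) = 21
  (1)(3) − (5)(-7) = 38
Sum = 93, so (signed) Area = 93/2 = 93/2, |Area| = 93/2.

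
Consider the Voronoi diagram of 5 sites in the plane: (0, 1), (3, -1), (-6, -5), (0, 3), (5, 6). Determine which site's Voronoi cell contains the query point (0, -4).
Nearest site = (3, -1)

The Voronoi cell of site s contains exactly those query points closer to s than to any other site. Compute squared distances from q = (0, -4) to each site:
  (3 − 0)² + (-1 − -4)² = 18
  (0 − 0)² + (1 − -4)² = 25
  (-6 − 0)² + (-5 − -4)² = 37
  (0 − 0)² + (3 − -4)² = 49
  (5 − 0)² + (6 − -4)² = 125
Minimum is attained by (3, -1), so q lies in its Voronoi cell.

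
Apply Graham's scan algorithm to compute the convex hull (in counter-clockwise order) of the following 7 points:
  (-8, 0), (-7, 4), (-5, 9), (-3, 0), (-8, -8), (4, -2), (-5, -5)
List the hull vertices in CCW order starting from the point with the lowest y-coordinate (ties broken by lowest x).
Hull (CCW) = [(-8, -8), (4, -2), (-5, 9), (-7, 4), (-8, 0)]

Graham scan procedure:
  1. Find the pivot p₀ = point with lowest y (tie → lowest x): (-8, -8).
  2. Sort the remaining points by polar angle around p₀.
  3. Walk through sorted points, maintaining a stack; pop the top while the last three entries make a non-left turn (cross product ≤ 0).
  4. Final stack is the convex hull in CCW order: (-8, -8), (4, -2), (-5, 9), (-7, 4), (-8, 0).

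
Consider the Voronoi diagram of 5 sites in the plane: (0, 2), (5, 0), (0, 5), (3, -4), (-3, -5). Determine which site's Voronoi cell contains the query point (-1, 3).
Nearest site = (0, 2)

The Voronoi cell of site s contains exactly those query points closer to s than to any other site. Compute squared distances from q = (-1, 3) to each site:
  (0 − -1)² + (2 − 3)² = 2
  (0 − -1)² + (5 − 3)² = 5
  (5 − -1)² + (0 − 3)² = 45
  (3 − -1)² + (-4 − 3)² = 65
  (-3 − -1)² + (-5 − 3)² = 68
Minimum is attained by (0, 2), so q lies in its Voronoi cell.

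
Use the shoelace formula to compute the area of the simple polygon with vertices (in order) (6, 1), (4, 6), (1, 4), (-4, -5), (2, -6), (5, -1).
Area = 63

Shoelace formula: Area = (1/2) |Σ_i (x_i · y_{i+1} − x_{i+1} · y_i)| (indices mod n). Compute each cross term:
  (6)(6) − (4)(1) = 32
  (4)(4) − (1)(6) = 10
  (1)(-5) − (-4)(4) = 11
  (-4)(-6) − (2)(-5) = 34
  (2)(-1) − (5)(-6) = 28
  (5)(1) − (6)(-1) = 11
Sum = 126, so (signed) Area = 126/2 = 63, |Area| = 63.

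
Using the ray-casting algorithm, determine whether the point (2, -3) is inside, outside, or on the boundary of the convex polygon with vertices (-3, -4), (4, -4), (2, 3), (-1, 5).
The point (2, -3) lies strictly inside the polygon

Cast a horizontal ray to the right from the query point and count how many polygon edges it crosses (each edge strictly once or zero times, handled with the usual half-open convention). 
Parity of crossings → odd ⇒ inside.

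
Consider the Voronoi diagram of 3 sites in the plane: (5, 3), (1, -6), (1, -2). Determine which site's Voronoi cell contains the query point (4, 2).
Nearest site = (5, 3)

The Voronoi cell of site s contains exactly those query points closer to s than to any other site. Compute squared distances from q = (4, 2) to each site:
  (5 − 4)² + (3 − 2)² = 2
  (1 − 4)² + (-2 − 2)² = 25
  (1 − 4)² + (-6 − 2)² = 73
Minimum is attained by (5, 3), so q lies in its Voronoi cell.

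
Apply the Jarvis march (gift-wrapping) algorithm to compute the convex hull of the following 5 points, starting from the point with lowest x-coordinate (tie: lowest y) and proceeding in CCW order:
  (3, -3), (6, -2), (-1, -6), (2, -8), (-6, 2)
Hull (CCW) = [(-6, 2), (-1, -6), (2, -8), (6, -2)]

Jarvis march: at each step, from the current hull vertex p, select the next vertex q as the point such that every other point lies strictly to the left of (or on) the directed line p → q. (Equivalently: for every other point r, the cross product (q − p) × (r − p) ≥ 0.)
Starting point (lowest x, tie lowest y): (-6, 2). Wrap until returning to start. Resulting hull: (-6, 2), (-1, -6), (2, -8), (6, -2).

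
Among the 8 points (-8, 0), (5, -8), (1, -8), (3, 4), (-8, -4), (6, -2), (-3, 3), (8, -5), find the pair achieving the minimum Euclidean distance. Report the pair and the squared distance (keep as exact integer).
Pair = ((6, -2), (8, -5)); squared distance = 13

Compute all C(8, 2) = 28 pairwise squared distances (x_i − x_j)² + (y_i − y_j)². The minimum is 13, attained by the pair ((6, -2), (8, -5)).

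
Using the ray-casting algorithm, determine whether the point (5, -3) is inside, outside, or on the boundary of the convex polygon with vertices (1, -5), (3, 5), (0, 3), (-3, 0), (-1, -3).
The point (5, -3) lies strictly outside the polygon

Cast a horizontal ray to the right from the query point and count how many polygon edges it crosses (each edge strictly once or zero times, handled with the usual half-open convention). 
Parity of crossings → even ⇒ outside.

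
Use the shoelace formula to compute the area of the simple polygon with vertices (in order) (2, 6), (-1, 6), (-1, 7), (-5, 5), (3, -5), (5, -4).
Area = 54

Shoelace formula: Area = (1/2) |Σ_i (x_i · y_{i+1} − x_{i+1} · y_i)| (indices mod n). Compute each cross term:
  (2)(6) − (-1)(6) = 18
  (-1)(7) − (-1)(6) = -1
  (-1)(5) − (-5)(7) = 30
  (-5)(-5) − (3)(5) = 10
  (3)(-4) − (5)(-5) = 13
  (5)(6) − (2)(-4) = 38
Sum = 108, so (signed) Area = 108/2 = 54, |Area| = 54.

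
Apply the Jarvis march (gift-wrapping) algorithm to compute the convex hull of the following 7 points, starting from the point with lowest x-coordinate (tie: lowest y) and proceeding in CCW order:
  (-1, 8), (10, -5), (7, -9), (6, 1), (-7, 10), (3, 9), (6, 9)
Hull (CCW) = [(-7, 10), (7, -9), (10, -5), (6, 9)]

Jarvis march: at each step, from the current hull vertex p, select the next vertex q as the point such that every other point lies strictly to the left of (or on) the directed line p → q. (Equivalently: for every other point r, the cross product (q − p) × (r − p) ≥ 0.)
Starting point (lowest x, tie lowest y): (-7, 10). Wrap until returning to start. Resulting hull: (-7, 10), (7, -9), (10, -5), (6, 9).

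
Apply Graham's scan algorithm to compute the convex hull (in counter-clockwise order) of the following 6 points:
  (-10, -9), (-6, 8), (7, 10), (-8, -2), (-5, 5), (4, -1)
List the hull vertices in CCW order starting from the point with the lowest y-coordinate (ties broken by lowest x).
Hull (CCW) = [(-10, -9), (4, -1), (7, 10), (-6, 8)]

Graham scan procedure:
  1. Find the pivot p₀ = point with lowest y (tie → lowest x): (-10, -9).
  2. Sort the remaining points by polar angle around p₀.
  3. Walk through sorted points, maintaining a stack; pop the top while the last three entries make a non-left turn (cross product ≤ 0).
  4. Final stack is the convex hull in CCW order: (-10, -9), (4, -1), (7, 10), (-6, 8).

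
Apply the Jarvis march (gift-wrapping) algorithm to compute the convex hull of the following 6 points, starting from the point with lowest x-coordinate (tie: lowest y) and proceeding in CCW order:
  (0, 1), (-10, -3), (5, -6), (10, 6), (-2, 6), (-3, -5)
Hull (CCW) = [(-10, -3), (-3, -5), (5, -6), (10, 6), (-2, 6)]

Jarvis march: at each step, from the current hull vertex p, select the next vertex q as the point such that every other point lies strictly to the left of (or on) the directed line p → q. (Equivalently: for every other point r, the cross product (q − p) × (r − p) ≥ 0.)
Starting point (lowest x, tie lowest y): (-10, -3). Wrap until returning to start. Resulting hull: (-10, -3), (-3, -5), (5, -6), (10, 6), (-2, 6).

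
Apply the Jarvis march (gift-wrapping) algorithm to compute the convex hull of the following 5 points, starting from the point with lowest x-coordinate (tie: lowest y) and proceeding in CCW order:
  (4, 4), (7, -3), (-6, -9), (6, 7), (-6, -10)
Hull (CCW) = [(-6, -10), (7, -3), (6, 7), (-6, -9)]

Jarvis march: at each step, from the current hull vertex p, select the next vertex q as the point such that every other point lies strictly to the left of (or on) the directed line p → q. (Equivalently: for every other point r, the cross product (q − p) × (r − p) ≥ 0.)
Starting point (lowest x, tie lowest y): (-6, -10). Wrap until returning to start. Resulting hull: (-6, -10), (7, -3), (6, 7), (-6, -9).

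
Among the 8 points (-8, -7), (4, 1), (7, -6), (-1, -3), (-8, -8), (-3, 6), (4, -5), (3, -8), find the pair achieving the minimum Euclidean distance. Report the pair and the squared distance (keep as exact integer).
Pair = ((-8, -7), (-8, -8)); squared distance = 1

Compute all C(8, 2) = 28 pairwise squared distances (x_i − x_j)² + (y_i − y_j)². The minimum is 1, attained by the pair ((-8, -7), (-8, -8)).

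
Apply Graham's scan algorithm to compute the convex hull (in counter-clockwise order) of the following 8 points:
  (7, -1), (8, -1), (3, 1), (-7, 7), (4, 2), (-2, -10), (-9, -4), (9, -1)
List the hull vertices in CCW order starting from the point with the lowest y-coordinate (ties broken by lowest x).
Hull (CCW) = [(-2, -10), (9, -1), (4, 2), (-7, 7), (-9, -4)]

Graham scan procedure:
  1. Find the pivot p₀ = point with lowest y (tie → lowest x): (-2, -10).
  2. Sort the remaining points by polar angle around p₀.
  3. Walk through sorted points, maintaining a stack; pop the top while the last three entries make a non-left turn (cross product ≤ 0).
  4. Final stack is the convex hull in CCW order: (-2, -10), (9, -1), (4, 2), (-7, 7), (-9, -4).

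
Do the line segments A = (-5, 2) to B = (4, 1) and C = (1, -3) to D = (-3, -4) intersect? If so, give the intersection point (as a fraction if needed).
No (intersection of containing lines falls outside at least one segment)

Parametrize and solve: t = 2, s = -3. At least one of these is outside [0, 1], so the segments do not intersect.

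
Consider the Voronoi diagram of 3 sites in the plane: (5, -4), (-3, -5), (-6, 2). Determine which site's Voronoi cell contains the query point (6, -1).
Nearest site = (5, -4)

The Voronoi cell of site s contains exactly those query points closer to s than to any other site. Compute squared distances from q = (6, -1) to each site:
  (5 − 6)² + (-4 − -1)² = 10
  (-3 − 6)² + (-5 − -1)² = 97
  (-6 − 6)² + (2 − -1)² = 153
Minimum is attained by (5, -4), so q lies in its Voronoi cell.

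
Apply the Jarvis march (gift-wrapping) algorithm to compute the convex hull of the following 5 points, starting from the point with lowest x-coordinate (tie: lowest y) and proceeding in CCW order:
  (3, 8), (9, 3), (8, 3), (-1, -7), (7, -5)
Hull (CCW) = [(-1, -7), (7, -5), (9, 3), (3, 8)]

Jarvis march: at each step, from the current hull vertex p, select the next vertex q as the point such that every other point lies strictly to the left of (or on) the directed line p → q. (Equivalently: for every other point r, the cross product (q − p) × (r − p) ≥ 0.)
Starting point (lowest x, tie lowest y): (-1, -7). Wrap until returning to start. Resulting hull: (-1, -7), (7, -5), (9, 3), (3, 8).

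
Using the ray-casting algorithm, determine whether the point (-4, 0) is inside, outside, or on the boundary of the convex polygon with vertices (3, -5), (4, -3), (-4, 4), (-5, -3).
The point (-4, 0) lies strictly inside the polygon

Cast a horizontal ray to the right from the query point and count how many polygon edges it crosses (each edge strictly once or zero times, handled with the usual half-open convention). 
Parity of crossings → odd ⇒ inside.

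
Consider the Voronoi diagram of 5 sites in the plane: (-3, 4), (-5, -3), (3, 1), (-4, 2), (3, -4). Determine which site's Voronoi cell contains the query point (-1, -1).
Nearest site = (-4, 2)

The Voronoi cell of site s contains exactly those query points closer to s than to any other site. Compute squared distances from q = (-1, -1) to each site:
  (-4 − -1)² + (2 − -1)² = 18
  (-5 − -1)² + (-3 − -1)² = 20
  (3 − -1)² + (1 − -1)² = 20
  (3 − -1)² + (-4 − -1)² = 25
  (-3 − -1)² + (4 − -1)² = 29
Minimum is attained by (-4, 2), so q lies in its Voronoi cell.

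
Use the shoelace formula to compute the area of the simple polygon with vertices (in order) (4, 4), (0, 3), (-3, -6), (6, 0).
Area = 81/2

Shoelace formula: Area = (1/2) |Σ_i (x_i · y_{i+1} − x_{i+1} · y_i)| (indices mod n). Compute each cross term:
  (4)(3) − (0)(4) = 12
  (0)(-6) − (-3)(3) = 9
  (-3)(0) − (6)(-6) = 36
  (6)(4) − (4)(0) = 24
Sum = 81, so (signed) Area = 81/2 = 81/2, |Area| = 81/2.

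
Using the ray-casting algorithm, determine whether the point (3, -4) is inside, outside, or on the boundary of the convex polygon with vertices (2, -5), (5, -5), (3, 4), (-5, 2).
The point (3, -4) lies strictly inside the polygon

Cast a horizontal ray to the right from the query point and count how many polygon edges it crosses (each edge strictly once or zero times, handled with the usual half-open convention). 
Parity of crossings → odd ⇒ inside.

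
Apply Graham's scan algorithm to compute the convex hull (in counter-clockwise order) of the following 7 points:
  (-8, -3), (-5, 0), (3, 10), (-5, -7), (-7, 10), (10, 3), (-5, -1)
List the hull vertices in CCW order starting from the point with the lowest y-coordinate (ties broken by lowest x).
Hull (CCW) = [(-5, -7), (10, 3), (3, 10), (-7, 10), (-8, -3)]

Graham scan procedure:
  1. Find the pivot p₀ = point with lowest y (tie → lowest x): (-5, -7).
  2. Sort the remaining points by polar angle around p₀.
  3. Walk through sorted points, maintaining a stack; pop the top while the last three entries make a non-left turn (cross product ≤ 0).
  4. Final stack is the convex hull in CCW order: (-5, -7), (10, 3), (3, 10), (-7, 10), (-8, -3).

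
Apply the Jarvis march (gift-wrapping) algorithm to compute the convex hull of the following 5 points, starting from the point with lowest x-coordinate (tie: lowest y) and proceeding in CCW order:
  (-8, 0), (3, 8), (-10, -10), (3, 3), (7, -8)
Hull (CCW) = [(-10, -10), (7, -8), (3, 8), (-8, 0)]

Jarvis march: at each step, from the current hull vertex p, select the next vertex q as the point such that every other point lies strictly to the left of (or on) the directed line p → q. (Equivalently: for every other point r, the cross product (q − p) × (r − p) ≥ 0.)
Starting point (lowest x, tie lowest y): (-10, -10). Wrap until returning to start. Resulting hull: (-10, -10), (7, -8), (3, 8), (-8, 0).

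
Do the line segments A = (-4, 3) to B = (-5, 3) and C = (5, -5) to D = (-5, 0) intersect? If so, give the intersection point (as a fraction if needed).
No (intersection of containing lines falls outside at least one segment)

Parametrize and solve: t = 7, s = 8/5. At least one of these is outside [0, 1], so the segments do not intersect.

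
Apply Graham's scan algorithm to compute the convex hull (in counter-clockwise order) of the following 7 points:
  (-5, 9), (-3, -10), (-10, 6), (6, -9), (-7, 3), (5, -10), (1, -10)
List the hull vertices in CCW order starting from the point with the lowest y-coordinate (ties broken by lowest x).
Hull (CCW) = [(-3, -10), (5, -10), (6, -9), (-5, 9), (-10, 6)]

Graham scan procedure:
  1. Find the pivot p₀ = point with lowest y (tie → lowest x): (-3, -10).
  2. Sort the remaining points by polar angle around p₀.
  3. Walk through sorted points, maintaining a stack; pop the top while the last three entries make a non-left turn (cross product ≤ 0).
  4. Final stack is the convex hull in CCW order: (-3, -10), (5, -10), (6, -9), (-5, 9), (-10, 6).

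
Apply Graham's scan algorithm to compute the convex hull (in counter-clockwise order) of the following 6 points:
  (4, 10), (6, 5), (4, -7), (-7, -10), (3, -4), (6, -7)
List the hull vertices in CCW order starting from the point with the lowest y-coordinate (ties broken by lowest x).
Hull (CCW) = [(-7, -10), (6, -7), (6, 5), (4, 10)]

Graham scan procedure:
  1. Find the pivot p₀ = point with lowest y (tie → lowest x): (-7, -10).
  2. Sort the remaining points by polar angle around p₀.
  3. Walk through sorted points, maintaining a stack; pop the top while the last three entries make a non-left turn (cross product ≤ 0).
  4. Final stack is the convex hull in CCW order: (-7, -10), (6, -7), (6, 5), (4, 10).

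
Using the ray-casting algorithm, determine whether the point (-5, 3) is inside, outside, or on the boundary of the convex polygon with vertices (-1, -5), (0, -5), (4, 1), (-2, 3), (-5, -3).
The point (-5, 3) lies strictly outside the polygon

Cast a horizontal ray to the right from the query point and count how many polygon edges it crosses (each edge strictly once or zero times, handled with the usual half-open convention). 
Parity of crossings → even ⇒ outside.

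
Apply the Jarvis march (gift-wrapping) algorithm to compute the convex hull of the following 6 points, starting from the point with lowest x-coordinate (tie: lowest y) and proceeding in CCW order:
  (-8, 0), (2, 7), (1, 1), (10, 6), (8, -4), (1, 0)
Hull (CCW) = [(-8, 0), (8, -4), (10, 6), (2, 7)]

Jarvis march: at each step, from the current hull vertex p, select the next vertex q as the point such that every other point lies strictly to the left of (or on) the directed line p → q. (Equivalently: for every other point r, the cross product (q − p) × (r − p) ≥ 0.)
Starting point (lowest x, tie lowest y): (-8, 0). Wrap until returning to start. Resulting hull: (-8, 0), (8, -4), (10, 6), (2, 7).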